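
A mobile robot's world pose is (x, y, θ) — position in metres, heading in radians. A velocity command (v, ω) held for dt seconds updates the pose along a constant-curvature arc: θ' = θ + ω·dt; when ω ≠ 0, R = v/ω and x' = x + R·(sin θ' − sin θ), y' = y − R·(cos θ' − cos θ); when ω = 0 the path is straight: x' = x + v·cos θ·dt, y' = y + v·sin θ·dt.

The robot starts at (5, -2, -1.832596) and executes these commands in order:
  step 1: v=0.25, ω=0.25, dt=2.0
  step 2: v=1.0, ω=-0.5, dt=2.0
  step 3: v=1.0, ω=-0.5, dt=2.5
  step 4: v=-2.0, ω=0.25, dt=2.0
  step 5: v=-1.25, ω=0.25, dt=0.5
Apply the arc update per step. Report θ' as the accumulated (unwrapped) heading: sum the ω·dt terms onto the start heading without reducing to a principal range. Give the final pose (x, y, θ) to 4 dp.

step 1: θ'=-1.3326 (R=1.0000) → pose (4.9942, -2.4948, -1.3326)
step 2: θ'=-2.3326 (R=-2.0000) → pose (4.4978, -4.3471, -2.3326)
step 3: θ'=-3.5826 (R=-2.0000) → pose (2.1969, -4.7753, -3.5826)
step 4: θ'=-3.0826 (R=-8.0000) → pose (6.0834, -5.5268, -3.0826)
step 5: θ'=-2.9576 (R=-5.0000) → pose (6.7034, -5.4511, -2.9576)

(6.7034, -5.4511, -2.9576)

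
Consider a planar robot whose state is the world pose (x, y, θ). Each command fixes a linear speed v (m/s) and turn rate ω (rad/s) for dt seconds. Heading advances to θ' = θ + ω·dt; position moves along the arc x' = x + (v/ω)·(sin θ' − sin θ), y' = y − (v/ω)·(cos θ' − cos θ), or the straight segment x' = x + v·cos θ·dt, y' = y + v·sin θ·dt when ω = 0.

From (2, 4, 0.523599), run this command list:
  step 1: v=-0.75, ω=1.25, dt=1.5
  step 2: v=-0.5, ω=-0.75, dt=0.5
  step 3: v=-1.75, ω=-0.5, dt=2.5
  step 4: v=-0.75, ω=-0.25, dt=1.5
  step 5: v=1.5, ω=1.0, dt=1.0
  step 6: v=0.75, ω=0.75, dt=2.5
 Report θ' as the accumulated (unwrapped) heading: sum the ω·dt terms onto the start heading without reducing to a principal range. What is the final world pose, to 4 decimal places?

step 1: θ'=2.3986 (R=-0.6000) → pose (1.8941, 3.0385, 2.3986)
step 2: θ'=2.0236 (R=0.6667) → pose (2.0426, 2.8392, 2.0236)
step 3: θ'=0.7736 (R=3.5000) → pose (1.3408, -1.1959, 0.7736)
step 4: θ'=0.3986 (R=3.0000) → pose (0.4090, -1.8145, 0.3986)
step 5: θ'=1.3986 (R=1.5000) → pose (1.3047, -0.6891, 1.3986)
step 6: θ'=3.2736 (R=1.0000) → pose (0.1878, 0.4735, 3.2736)

(0.1878, 0.4735, 3.2736)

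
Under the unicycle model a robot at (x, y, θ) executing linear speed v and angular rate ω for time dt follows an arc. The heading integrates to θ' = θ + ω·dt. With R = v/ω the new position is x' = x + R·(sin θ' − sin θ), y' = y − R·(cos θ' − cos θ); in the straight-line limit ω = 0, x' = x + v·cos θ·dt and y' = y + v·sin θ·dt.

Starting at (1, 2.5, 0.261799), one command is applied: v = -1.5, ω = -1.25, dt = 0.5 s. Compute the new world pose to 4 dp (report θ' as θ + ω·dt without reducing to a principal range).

(0.2631, 2.5374, -0.3632)

θ' = 0.2618 + -1.25·0.5 = -0.3632
R = v/ω = -1.5/-1.25 = 1.2000
x' = 1 + 1.2000·(sin -0.3632 − sin 0.2618) = 0.2631
y' = 2.5 − 1.2000·(cos -0.3632 − cos 0.2618) = 2.5374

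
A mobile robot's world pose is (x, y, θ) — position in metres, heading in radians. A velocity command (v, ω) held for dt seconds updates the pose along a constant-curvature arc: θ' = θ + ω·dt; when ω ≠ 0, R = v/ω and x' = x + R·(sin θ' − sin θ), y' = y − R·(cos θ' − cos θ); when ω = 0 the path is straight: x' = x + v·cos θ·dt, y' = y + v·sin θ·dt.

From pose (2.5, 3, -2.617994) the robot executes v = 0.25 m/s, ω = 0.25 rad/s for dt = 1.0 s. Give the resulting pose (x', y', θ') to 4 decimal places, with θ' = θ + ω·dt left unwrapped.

(2.3013, 2.8494, -2.3680)

θ' = -2.6180 + 0.25·1.0 = -2.3680
R = v/ω = 0.25/0.25 = 1.0000
x' = 2.5 + 1.0000·(sin -2.3680 − sin -2.6180) = 2.3013
y' = 3 − 1.0000·(cos -2.3680 − cos -2.6180) = 2.8494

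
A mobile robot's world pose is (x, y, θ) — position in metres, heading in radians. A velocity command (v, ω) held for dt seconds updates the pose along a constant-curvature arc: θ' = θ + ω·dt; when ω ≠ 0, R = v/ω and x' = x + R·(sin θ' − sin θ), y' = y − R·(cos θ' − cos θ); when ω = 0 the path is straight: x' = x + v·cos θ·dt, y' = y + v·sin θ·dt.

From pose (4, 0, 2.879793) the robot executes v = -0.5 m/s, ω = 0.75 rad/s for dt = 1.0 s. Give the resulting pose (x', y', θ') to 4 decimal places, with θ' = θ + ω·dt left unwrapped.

(4.4852, 0.0552, 3.6298)

θ' = 2.8798 + 0.75·1.0 = 3.6298
R = v/ω = -0.5/0.75 = -0.6667
x' = 4 + -0.6667·(sin 3.6298 − sin 2.8798) = 4.4852
y' = 0 − -0.6667·(cos 3.6298 − cos 2.8798) = 0.0552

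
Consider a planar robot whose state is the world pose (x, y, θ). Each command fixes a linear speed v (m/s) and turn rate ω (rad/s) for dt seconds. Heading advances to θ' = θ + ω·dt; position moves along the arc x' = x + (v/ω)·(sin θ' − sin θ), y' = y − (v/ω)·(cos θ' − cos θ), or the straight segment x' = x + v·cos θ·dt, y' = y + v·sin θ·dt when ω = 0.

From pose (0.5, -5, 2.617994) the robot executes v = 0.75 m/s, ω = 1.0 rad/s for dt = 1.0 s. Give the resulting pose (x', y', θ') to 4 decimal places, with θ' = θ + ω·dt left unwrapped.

(-0.2189, -4.9830, 3.6180)

θ' = 2.6180 + 1.0·1.0 = 3.6180
R = v/ω = 0.75/1.0 = 0.7500
x' = 0.5 + 0.7500·(sin 3.6180 − sin 2.6180) = -0.2189
y' = -5 − 0.7500·(cos 3.6180 − cos 2.6180) = -4.9830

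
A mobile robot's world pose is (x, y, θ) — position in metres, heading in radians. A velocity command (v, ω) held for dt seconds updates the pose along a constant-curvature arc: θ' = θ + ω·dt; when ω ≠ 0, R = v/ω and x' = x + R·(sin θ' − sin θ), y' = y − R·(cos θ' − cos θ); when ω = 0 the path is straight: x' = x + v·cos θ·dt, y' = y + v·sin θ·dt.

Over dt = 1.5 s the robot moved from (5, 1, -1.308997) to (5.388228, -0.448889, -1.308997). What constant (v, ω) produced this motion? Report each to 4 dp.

v = 1.0000, ω = 0.0000

Δθ = -1.308997 − -1.308997 = 0.000000
ω = Δθ/dt = 0.000000/1.5 = 0.0000
ω = 0 → v = (Δx·cos θ + Δy·sin θ)/dt = 1.0000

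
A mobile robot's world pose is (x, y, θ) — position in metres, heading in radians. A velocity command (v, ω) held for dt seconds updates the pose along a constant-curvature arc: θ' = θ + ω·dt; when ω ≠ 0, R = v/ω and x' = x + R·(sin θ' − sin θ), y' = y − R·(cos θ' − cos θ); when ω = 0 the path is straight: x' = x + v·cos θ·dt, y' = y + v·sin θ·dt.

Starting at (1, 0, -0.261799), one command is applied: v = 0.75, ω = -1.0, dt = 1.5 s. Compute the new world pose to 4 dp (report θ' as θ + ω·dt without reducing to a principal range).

θ' = -0.2618 + -1.0·1.5 = -1.7618
R = v/ω = 0.75/-1.0 = -0.7500
x' = 1 + -0.7500·(sin -1.7618 − sin -0.2618) = 1.5422
y' = 0 − -0.7500·(cos -1.7618 − cos -0.2618) = -0.8668

(1.5422, -0.8668, -1.7618)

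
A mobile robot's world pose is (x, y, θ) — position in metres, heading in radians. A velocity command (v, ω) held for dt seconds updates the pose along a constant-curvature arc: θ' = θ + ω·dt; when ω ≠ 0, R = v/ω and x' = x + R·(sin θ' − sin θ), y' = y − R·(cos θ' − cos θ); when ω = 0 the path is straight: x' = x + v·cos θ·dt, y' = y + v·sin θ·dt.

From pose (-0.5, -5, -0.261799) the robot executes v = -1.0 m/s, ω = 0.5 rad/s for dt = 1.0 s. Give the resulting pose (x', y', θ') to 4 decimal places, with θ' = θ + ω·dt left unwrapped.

(-1.4895, -4.9883, 0.2382)

θ' = -0.2618 + 0.5·1.0 = 0.2382
R = v/ω = -1.0/0.5 = -2.0000
x' = -0.5 + -2.0000·(sin 0.2382 − sin -0.2618) = -1.4895
y' = -5 − -2.0000·(cos 0.2382 − cos -0.2618) = -4.9883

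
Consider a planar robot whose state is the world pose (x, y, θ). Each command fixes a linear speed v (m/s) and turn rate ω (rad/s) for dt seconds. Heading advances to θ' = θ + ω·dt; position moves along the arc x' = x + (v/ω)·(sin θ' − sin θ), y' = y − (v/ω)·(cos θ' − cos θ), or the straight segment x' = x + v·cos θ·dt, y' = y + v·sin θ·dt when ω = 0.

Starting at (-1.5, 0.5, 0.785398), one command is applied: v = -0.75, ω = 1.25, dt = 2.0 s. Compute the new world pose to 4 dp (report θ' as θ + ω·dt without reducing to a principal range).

θ' = 0.7854 + 1.25·2.0 = 3.2854
R = v/ω = -0.75/1.25 = -0.6000
x' = -1.5 + -0.6000·(sin 3.2854 − sin 0.7854) = -0.9897
y' = 0.5 − -0.6000·(cos 3.2854 − cos 0.7854) = -0.5181

(-0.9897, -0.5181, 3.2854)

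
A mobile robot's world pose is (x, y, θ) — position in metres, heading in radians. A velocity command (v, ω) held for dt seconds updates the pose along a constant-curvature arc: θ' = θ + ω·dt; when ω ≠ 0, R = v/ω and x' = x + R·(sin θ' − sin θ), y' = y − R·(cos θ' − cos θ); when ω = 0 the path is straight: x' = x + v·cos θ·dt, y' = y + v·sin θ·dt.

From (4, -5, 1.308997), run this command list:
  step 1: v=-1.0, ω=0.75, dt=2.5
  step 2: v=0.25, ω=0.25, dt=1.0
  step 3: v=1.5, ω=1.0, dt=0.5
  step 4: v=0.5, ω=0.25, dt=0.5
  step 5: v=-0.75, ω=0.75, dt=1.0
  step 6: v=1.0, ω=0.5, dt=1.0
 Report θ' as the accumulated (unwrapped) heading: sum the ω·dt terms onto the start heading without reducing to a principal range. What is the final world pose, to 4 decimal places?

step 1: θ'=3.1840 (R=-1.3333) → pose (5.3444, -6.6772, 3.1840)
step 2: θ'=3.4340 (R=1.0000) → pose (5.0986, -6.7188, 3.4340)
step 3: θ'=3.9340 (R=1.5000) → pose (4.4629, -7.1019, 3.9340)
step 4: θ'=4.0590 (R=2.0000) → pose (4.2989, -7.2904, 4.0590)
step 5: θ'=4.8090 (R=-1.0000) → pose (4.5002, -6.5861, 4.8090)
step 6: θ'=5.3090 (R=2.0000) → pose (4.8364, -7.5168, 5.3090)

(4.8364, -7.5168, 5.3090)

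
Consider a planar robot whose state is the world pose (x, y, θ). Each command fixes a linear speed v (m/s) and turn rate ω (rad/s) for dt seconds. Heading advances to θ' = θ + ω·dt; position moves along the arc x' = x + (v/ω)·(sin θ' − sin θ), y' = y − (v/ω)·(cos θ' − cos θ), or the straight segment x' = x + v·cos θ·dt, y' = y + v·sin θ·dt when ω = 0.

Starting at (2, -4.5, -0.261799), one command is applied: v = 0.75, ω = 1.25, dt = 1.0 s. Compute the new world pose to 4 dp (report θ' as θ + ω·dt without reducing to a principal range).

θ' = -0.2618 + 1.25·1.0 = 0.9882
R = v/ω = 0.75/1.25 = 0.6000
x' = 2 + 0.6000·(sin 0.9882 − sin -0.2618) = 2.6563
y' = -4.5 − 0.6000·(cos 0.9882 − cos -0.2618) = -4.2506

(2.6563, -4.2506, 0.9882)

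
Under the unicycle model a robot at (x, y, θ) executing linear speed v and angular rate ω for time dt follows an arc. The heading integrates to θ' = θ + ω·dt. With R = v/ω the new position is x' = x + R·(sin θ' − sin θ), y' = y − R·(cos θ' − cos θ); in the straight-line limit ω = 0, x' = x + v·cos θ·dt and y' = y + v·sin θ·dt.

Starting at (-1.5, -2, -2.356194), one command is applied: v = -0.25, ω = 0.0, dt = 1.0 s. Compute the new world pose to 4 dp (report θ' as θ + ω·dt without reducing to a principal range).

θ' = -2.3562 + 0.0·1.0 = -2.3562
ω = 0 → straight: x' = -1.5 + -0.25·cos(-2.3562)·1.0 = -1.3232
y' = -2 + -0.25·sin(-2.3562)·1.0 = -1.8232

(-1.3232, -1.8232, -2.3562)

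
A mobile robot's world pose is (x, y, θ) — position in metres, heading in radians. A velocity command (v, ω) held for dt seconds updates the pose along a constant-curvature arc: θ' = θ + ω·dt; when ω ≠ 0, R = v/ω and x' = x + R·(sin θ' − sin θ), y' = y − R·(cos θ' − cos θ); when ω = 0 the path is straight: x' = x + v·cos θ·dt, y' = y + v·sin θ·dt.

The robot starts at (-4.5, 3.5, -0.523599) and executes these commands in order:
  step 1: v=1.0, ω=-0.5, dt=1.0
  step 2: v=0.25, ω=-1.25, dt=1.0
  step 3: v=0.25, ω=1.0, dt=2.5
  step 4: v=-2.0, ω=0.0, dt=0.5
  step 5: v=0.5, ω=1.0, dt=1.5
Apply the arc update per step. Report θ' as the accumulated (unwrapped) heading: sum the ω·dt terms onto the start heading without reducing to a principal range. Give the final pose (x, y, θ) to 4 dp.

(-4.1561, 2.5103, 1.7264)

step 1: θ'=-1.0236 (R=-2.0000) → pose (-3.7920, 2.8085, -1.0236)
step 2: θ'=-2.2736 (R=-0.2000) → pose (-3.8102, 2.5752, -2.2736)
step 3: θ'=0.2264 (R=0.2500) → pose (-3.5633, 2.1700, 0.2264)
step 4: θ'=0.2264 (straight) → pose (-4.5378, 1.9455, 0.2264)
step 5: θ'=1.7264 (R=0.5000) → pose (-4.1561, 2.5103, 1.7264)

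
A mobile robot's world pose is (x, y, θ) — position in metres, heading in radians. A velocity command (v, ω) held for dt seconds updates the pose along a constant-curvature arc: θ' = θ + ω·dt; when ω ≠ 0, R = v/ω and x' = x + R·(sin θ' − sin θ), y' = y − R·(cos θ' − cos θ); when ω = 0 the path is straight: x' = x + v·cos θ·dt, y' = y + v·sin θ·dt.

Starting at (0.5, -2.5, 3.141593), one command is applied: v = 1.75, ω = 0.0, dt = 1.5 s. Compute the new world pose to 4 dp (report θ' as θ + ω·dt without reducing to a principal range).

(-2.1250, -2.5000, 3.1416)

θ' = 3.1416 + 0.0·1.5 = 3.1416
ω = 0 → straight: x' = 0.5 + 1.75·cos(3.1416)·1.5 = -2.1250
y' = -2.5 + 1.75·sin(3.1416)·1.5 = -2.5000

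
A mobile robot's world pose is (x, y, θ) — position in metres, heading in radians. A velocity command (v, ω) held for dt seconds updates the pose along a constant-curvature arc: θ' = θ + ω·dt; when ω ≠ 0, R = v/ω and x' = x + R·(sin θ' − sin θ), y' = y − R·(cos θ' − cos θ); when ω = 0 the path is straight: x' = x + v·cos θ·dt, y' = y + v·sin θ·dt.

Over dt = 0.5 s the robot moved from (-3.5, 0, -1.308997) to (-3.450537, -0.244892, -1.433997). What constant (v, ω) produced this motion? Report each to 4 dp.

Δθ = -1.433997 − -1.308997 = -0.125000
ω = Δθ/dt = -0.125000/0.5 = -0.2500
R = −Δy/(cos θ' − cos θ) = -2.0000
v = R·ω = -2.0000·-0.2500 = 0.5000

v = 0.5000, ω = -0.2500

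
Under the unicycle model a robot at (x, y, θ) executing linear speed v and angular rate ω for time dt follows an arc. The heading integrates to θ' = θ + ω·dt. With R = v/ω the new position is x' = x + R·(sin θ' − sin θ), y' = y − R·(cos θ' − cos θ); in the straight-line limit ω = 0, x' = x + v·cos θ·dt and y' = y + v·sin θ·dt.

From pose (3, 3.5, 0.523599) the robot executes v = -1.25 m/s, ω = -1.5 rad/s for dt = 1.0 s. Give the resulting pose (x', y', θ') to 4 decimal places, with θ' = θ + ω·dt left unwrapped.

(1.8929, 3.7550, -0.9764)

θ' = 0.5236 + -1.5·1.0 = -0.9764
R = v/ω = -1.25/-1.5 = 0.8333
x' = 3 + 0.8333·(sin -0.9764 − sin 0.5236) = 1.8929
y' = 3.5 − 0.8333·(cos -0.9764 − cos 0.5236) = 3.7550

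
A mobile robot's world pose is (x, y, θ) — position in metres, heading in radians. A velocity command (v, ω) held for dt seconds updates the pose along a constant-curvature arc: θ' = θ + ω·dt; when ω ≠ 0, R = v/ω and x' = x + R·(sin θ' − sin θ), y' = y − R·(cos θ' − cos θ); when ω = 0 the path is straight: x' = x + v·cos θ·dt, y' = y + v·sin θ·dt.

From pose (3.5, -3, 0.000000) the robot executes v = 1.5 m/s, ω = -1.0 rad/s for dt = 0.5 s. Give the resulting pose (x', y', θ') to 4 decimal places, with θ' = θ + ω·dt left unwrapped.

(4.2191, -3.1836, -0.5000)

θ' = 0.0000 + -1.0·0.5 = -0.5000
R = v/ω = 1.5/-1.0 = -1.5000
x' = 3.5 + -1.5000·(sin -0.5000 − sin 0.0000) = 4.2191
y' = -3 − -1.5000·(cos -0.5000 − cos 0.0000) = -3.1836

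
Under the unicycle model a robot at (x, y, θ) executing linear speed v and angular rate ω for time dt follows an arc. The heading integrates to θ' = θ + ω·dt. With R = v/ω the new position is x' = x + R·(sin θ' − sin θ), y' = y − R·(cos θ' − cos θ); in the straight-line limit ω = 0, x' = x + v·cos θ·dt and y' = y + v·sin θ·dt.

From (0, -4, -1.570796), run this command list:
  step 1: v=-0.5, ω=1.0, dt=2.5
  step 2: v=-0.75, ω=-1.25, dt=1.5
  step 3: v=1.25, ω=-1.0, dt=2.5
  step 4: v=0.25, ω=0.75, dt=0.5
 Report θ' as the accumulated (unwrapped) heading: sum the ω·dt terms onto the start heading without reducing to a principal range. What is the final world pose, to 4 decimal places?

(-3.3794, -5.6022, -3.0708)

step 1: θ'=0.9292 (R=-0.5000) → pose (-0.9006, -3.7008, 0.9292)
step 2: θ'=-0.9458 (R=0.6000) → pose (-1.8678, -3.6927, -0.9458)
step 3: θ'=-3.4458 (R=-1.2500) → pose (-3.2560, -5.6167, -3.4458)
step 4: θ'=-3.0708 (R=0.3333) → pose (-3.3794, -5.6022, -3.0708)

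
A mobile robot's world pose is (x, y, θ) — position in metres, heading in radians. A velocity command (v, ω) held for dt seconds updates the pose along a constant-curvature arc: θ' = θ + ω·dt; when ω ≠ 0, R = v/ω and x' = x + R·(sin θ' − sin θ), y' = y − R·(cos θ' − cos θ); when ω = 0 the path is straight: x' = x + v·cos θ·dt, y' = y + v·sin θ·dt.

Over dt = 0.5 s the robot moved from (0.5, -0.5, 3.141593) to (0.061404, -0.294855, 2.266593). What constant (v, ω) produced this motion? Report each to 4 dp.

v = 1.0000, ω = -1.7500

Δθ = 2.266593 − 3.141593 = -0.875000
ω = Δθ/dt = -0.875000/0.5 = -1.7500
R = Δx/(sin θ' − sin θ) = -0.5714
v = R·ω = -0.5714·-1.7500 = 1.0000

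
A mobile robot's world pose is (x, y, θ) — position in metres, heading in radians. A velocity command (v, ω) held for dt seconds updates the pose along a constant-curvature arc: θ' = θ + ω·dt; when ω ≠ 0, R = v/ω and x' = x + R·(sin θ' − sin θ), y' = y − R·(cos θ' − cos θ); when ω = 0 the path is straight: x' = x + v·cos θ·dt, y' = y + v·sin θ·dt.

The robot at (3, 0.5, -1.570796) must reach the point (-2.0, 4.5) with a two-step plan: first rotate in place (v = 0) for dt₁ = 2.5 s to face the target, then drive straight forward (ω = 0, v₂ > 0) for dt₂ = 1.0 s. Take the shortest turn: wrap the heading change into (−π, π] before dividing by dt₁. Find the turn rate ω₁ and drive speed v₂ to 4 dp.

ω₁ = -0.8982, v₂ = 6.4031

heading to target = atan2(4.5−0.5, -2−3) = 2.4669
Δθ = wrap(2.4669 − -1.5708) = -2.2455; ω₁ = Δθ/dt₁ = -0.8982
distance = √((-2−3)² + (4.5−0.5)²) = 6.4031; v₂ = distance/dt₂ = 6.4031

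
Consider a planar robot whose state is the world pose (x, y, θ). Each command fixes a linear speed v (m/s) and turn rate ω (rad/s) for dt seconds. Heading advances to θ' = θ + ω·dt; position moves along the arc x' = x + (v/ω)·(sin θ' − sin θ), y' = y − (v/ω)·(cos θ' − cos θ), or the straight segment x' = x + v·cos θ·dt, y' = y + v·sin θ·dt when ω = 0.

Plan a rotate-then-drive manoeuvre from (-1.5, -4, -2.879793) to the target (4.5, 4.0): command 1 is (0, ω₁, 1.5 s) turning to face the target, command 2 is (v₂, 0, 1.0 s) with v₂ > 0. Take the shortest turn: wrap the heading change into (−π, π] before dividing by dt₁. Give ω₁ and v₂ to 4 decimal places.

heading to target = atan2(4−-4, 4.5−-1.5) = 0.9273
Δθ = wrap(0.9273 − -2.8798) = -2.4761; ω₁ = Δθ/dt₁ = -1.6507
distance = √((4.5−-1.5)² + (4−-4)²) = 10.0000; v₂ = distance/dt₂ = 10.0000

ω₁ = -1.6507, v₂ = 10.0000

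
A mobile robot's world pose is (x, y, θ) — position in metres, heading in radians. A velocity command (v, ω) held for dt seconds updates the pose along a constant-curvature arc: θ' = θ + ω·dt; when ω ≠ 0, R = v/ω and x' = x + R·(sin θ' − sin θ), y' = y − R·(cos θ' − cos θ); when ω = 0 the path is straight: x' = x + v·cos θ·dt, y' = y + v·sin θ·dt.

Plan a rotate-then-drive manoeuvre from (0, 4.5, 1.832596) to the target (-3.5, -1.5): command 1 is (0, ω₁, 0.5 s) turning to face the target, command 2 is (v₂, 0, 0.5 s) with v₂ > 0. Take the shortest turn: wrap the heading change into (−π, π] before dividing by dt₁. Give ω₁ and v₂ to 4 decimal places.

heading to target = atan2(-1.5−4.5, -3.5−0) = -2.0989
Δθ = wrap(-2.0989 − 1.8326) = 2.3517; ω₁ = Δθ/dt₁ = 4.7034
distance = √((-3.5−0)² + (-1.5−4.5)²) = 6.9462; v₂ = distance/dt₂ = 13.8924

ω₁ = 4.7034, v₂ = 13.8924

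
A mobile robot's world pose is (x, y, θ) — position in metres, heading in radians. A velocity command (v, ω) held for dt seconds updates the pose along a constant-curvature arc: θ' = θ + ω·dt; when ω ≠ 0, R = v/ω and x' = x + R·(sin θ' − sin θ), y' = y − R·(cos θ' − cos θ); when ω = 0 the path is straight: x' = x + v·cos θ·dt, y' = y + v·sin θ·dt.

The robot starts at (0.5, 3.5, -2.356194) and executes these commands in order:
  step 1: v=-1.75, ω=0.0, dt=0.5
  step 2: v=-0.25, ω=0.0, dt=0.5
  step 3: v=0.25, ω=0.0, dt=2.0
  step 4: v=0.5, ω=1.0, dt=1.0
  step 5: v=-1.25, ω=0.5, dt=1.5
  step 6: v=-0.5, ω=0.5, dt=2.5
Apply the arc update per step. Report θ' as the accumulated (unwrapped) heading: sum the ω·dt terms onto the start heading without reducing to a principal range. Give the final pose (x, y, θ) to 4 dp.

(-1.4697, 4.8937, 0.6438)

step 1: θ'=-2.3562 (straight) → pose (1.1187, 4.1187, -2.3562)
step 2: θ'=-2.3562 (straight) → pose (1.2071, 4.2071, -2.3562)
step 3: θ'=-2.3562 (straight) → pose (0.8536, 3.8536, -2.3562)
step 4: θ'=-1.3562 (R=0.5000) → pose (0.7186, 3.3935, -1.3562)
step 5: θ'=-0.6062 (R=-2.5000) → pose (-0.2997, 4.9157, -0.6062)
step 6: θ'=0.6438 (R=-1.0000) → pose (-1.4697, 4.8937, 0.6438)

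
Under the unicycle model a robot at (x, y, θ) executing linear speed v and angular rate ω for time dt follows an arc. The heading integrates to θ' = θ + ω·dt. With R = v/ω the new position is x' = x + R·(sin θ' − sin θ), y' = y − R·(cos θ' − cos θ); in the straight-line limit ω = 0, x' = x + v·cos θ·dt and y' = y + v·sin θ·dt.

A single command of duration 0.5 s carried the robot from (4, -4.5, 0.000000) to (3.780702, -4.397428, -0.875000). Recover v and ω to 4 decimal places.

Δθ = -0.875000 − 0.000000 = -0.875000
ω = Δθ/dt = -0.875000/0.5 = -1.7500
R = Δx/(sin θ' − sin θ) = 0.2857
v = R·ω = 0.2857·-1.7500 = -0.5000

v = -0.5000, ω = -1.7500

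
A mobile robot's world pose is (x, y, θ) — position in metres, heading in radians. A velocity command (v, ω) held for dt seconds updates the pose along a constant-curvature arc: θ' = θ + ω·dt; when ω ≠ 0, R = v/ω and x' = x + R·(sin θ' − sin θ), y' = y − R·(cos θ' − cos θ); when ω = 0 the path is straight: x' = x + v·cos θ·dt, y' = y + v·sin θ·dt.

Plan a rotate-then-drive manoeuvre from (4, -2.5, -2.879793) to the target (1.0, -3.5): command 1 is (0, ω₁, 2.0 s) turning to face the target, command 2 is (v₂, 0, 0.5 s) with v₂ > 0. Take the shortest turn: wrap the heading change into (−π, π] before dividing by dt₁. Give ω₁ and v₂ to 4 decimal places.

ω₁ = 0.0300, v₂ = 6.3246

heading to target = atan2(-3.5−-2.5, 1−4) = -2.8198
Δθ = wrap(-2.8198 − -2.8798) = 0.0600; ω₁ = Δθ/dt₁ = 0.0300
distance = √((1−4)² + (-3.5−-2.5)²) = 3.1623; v₂ = distance/dt₂ = 6.3246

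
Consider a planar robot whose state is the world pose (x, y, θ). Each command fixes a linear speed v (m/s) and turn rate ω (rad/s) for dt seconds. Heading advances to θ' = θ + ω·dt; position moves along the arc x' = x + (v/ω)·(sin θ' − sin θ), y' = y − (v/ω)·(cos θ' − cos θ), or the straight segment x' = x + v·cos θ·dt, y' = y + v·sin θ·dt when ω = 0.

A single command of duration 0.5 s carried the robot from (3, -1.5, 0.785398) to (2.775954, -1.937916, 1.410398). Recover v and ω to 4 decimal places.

Δθ = 1.410398 − 0.785398 = 0.625000
ω = Δθ/dt = 0.625000/0.5 = 1.2500
R = −Δy/(cos θ' − cos θ) = -0.8000
v = R·ω = -0.8000·1.2500 = -1.0000

v = -1.0000, ω = 1.2500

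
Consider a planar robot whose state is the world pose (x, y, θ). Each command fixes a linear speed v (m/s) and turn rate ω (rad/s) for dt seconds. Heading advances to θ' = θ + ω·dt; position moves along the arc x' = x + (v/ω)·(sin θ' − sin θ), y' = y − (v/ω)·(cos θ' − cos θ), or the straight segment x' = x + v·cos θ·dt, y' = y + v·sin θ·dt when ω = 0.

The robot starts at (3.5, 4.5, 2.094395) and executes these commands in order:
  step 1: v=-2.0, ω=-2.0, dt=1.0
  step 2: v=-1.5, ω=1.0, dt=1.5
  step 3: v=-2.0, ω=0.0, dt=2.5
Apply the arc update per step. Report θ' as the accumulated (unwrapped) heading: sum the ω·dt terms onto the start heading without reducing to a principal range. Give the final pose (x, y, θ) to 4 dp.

(1.4880, -3.5229, 1.5944)

step 1: θ'=0.0944 (R=1.0000) → pose (2.7282, 3.0045, 0.0944)
step 2: θ'=1.5944 (R=-1.5000) → pose (1.3700, 1.4757, 1.5944)
step 3: θ'=1.5944 (straight) → pose (1.4880, -3.5229, 1.5944)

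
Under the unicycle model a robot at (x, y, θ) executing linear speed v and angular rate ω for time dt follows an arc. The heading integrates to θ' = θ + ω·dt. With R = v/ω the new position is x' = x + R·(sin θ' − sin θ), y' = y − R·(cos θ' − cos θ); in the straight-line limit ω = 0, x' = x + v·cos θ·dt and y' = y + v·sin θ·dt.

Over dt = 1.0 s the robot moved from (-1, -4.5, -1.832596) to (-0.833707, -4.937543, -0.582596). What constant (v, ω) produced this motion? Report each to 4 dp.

Δθ = -0.582596 − -1.832596 = 1.250000
ω = Δθ/dt = 1.250000/1.0 = 1.2500
R = −Δy/(cos θ' − cos θ) = 0.4000
v = R·ω = 0.4000·1.2500 = 0.5000

v = 0.5000, ω = 1.2500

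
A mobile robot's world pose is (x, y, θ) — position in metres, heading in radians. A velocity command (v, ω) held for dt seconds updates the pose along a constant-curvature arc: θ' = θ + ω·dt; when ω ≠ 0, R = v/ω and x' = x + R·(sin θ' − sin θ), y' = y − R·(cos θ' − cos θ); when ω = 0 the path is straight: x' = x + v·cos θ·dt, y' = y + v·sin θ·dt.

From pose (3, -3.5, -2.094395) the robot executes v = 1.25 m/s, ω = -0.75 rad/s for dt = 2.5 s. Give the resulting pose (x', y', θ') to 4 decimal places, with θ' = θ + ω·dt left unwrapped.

(0.3292, -3.7942, -3.9694)

θ' = -2.0944 + -0.75·2.5 = -3.9694
R = v/ω = 1.25/-0.75 = -1.6667
x' = 3 + -1.6667·(sin -3.9694 − sin -2.0944) = 0.3292
y' = -3.5 − -1.6667·(cos -3.9694 − cos -2.0944) = -3.7942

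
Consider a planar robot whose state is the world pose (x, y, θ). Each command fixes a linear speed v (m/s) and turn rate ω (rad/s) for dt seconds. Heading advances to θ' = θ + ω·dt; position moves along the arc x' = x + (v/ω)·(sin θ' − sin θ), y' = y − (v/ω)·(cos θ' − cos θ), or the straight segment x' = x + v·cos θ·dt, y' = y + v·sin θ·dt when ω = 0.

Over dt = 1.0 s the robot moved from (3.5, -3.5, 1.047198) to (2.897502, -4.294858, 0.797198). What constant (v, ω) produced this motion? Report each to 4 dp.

Δθ = 0.797198 − 1.047198 = -0.250000
ω = Δθ/dt = -0.250000/1.0 = -0.2500
R = −Δy/(cos θ' − cos θ) = 4.0000
v = R·ω = 4.0000·-0.2500 = -1.0000

v = -1.0000, ω = -0.2500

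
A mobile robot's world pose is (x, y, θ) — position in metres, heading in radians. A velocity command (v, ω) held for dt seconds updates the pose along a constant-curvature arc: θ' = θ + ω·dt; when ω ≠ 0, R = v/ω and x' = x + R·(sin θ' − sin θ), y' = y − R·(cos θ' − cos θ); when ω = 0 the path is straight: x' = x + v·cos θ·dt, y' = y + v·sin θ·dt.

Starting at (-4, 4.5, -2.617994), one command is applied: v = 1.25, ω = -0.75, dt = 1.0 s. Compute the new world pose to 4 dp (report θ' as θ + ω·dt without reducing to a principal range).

θ' = -2.6180 + -0.75·1.0 = -3.3680
R = v/ω = 1.25/-0.75 = -1.6667
x' = -4 + -1.6667·(sin -3.3680 − sin -2.6180) = -5.2075
y' = 4.5 − -1.6667·(cos -3.3680 − cos -2.6180) = 4.3192

(-5.2075, 4.3192, -3.3680)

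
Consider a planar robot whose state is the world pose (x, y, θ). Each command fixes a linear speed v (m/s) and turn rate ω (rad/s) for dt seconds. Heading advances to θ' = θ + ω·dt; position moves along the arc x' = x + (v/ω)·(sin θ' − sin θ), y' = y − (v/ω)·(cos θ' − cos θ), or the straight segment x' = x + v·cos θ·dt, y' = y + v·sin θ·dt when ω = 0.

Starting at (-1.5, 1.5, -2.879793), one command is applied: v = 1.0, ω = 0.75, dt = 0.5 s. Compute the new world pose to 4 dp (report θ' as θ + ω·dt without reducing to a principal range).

(-1.9477, 1.2841, -2.5048)

θ' = -2.8798 + 0.75·0.5 = -2.5048
R = v/ω = 1.0/0.75 = 1.3333
x' = -1.5 + 1.3333·(sin -2.5048 − sin -2.8798) = -1.9477
y' = 1.5 − 1.3333·(cos -2.5048 − cos -2.8798) = 1.2841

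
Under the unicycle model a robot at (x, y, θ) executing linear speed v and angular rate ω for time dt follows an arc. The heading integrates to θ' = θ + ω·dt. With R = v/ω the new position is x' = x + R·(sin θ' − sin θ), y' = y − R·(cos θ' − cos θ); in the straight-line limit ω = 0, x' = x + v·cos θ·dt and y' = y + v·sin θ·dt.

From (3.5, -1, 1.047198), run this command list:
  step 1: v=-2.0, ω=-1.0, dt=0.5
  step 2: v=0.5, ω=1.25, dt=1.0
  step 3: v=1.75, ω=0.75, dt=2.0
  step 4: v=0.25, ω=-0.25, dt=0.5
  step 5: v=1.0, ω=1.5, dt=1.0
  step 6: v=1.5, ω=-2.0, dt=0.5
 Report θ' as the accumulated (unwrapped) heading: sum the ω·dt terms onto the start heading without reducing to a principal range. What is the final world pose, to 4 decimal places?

step 1: θ'=0.5472 (R=2.0000) → pose (2.8085, -1.7080, 0.5472)
step 2: θ'=1.7972 (R=0.4000) → pose (2.9902, -1.2766, 1.7972)
step 3: θ'=3.2972 (R=2.3333) → pose (0.3548, 0.5048, 3.2972)
step 4: θ'=3.1722 (R=-1.0000) → pose (0.2304, 0.4932, 3.1722)
step 5: θ'=4.6722 (R=0.6667) → pose (-0.4153, -0.1464, 4.6722)
step 6: θ'=3.6722 (R=-0.7500) → pose (-0.7851, -0.7631, 3.6722)

(-0.7851, -0.7631, 3.6722)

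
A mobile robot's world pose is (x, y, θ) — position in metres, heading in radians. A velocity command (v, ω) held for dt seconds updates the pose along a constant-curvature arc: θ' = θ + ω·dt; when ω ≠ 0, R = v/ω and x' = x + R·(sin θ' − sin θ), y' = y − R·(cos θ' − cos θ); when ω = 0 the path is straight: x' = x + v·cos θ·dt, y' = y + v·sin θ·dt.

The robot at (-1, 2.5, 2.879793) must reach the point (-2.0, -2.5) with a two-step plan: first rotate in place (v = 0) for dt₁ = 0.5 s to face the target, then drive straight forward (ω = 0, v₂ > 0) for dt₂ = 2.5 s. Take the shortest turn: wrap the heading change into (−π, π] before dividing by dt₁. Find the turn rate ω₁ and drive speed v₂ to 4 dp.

heading to target = atan2(-2.5−2.5, -2−-1) = -1.7682
Δθ = wrap(-1.7682 − 2.8798) = 1.6352; ω₁ = Δθ/dt₁ = 3.2704
distance = √((-2−-1)² + (-2.5−2.5)²) = 5.0990; v₂ = distance/dt₂ = 2.0396

ω₁ = 3.2704, v₂ = 2.0396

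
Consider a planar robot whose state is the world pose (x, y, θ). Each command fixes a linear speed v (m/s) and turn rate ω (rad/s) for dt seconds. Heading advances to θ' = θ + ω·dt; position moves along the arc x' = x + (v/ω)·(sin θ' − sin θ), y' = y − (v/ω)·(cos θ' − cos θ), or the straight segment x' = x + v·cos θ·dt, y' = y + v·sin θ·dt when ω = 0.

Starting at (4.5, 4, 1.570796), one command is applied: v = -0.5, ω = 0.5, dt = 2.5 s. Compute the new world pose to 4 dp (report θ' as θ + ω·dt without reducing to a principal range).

θ' = 1.5708 + 0.5·2.5 = 2.8208
R = v/ω = -0.5/0.5 = -1.0000
x' = 4.5 + -1.0000·(sin 2.8208 − sin 1.5708) = 5.1847
y' = 4 − -1.0000·(cos 2.8208 − cos 1.5708) = 3.0510

(5.1847, 3.0510, 2.8208)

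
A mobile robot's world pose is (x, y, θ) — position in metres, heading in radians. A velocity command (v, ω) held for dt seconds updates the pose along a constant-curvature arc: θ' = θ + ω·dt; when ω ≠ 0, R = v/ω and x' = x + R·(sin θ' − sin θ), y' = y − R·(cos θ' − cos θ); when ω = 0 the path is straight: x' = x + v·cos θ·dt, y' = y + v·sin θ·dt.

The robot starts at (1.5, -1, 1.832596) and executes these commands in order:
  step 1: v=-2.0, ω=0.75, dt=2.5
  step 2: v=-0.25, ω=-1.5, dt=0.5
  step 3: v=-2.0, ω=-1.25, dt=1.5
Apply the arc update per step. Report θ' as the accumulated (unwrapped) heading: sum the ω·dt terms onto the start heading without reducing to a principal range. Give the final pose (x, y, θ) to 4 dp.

step 1: θ'=3.7076 (R=-2.6667) → pose (5.5058, -2.5606, 3.7076)
step 2: θ'=2.9576 (R=0.1667) → pose (5.6257, -2.5374, 2.9576)
step 3: θ'=1.0826 (R=1.6000) → pose (6.7461, -4.8609, 1.0826)

(6.7461, -4.8609, 1.0826)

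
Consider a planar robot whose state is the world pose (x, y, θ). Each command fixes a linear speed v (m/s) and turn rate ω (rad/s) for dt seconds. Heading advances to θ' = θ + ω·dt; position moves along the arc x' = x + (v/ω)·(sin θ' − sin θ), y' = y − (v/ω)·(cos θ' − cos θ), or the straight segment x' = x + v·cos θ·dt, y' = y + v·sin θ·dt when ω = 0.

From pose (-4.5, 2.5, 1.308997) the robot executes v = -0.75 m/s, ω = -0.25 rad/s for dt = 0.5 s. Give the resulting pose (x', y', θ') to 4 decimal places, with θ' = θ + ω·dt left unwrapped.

θ' = 1.3090 + -0.25·0.5 = 1.1840
R = v/ω = -0.75/-0.25 = 3.0000
x' = -4.5 + 3.0000·(sin 1.1840 − sin 1.3090) = -4.6194
y' = 2.5 − 3.0000·(cos 1.1840 − cos 1.3090) = 2.1448

(-4.6194, 2.1448, 1.1840)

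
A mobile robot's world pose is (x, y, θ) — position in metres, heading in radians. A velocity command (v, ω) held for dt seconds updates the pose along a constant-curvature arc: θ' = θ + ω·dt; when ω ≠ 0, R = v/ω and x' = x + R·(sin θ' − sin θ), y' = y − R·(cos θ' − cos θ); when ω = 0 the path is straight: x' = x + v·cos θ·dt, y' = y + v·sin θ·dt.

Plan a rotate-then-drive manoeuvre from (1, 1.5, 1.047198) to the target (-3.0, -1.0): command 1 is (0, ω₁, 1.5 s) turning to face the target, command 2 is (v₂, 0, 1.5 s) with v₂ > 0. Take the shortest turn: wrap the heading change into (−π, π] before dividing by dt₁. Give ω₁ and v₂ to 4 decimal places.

heading to target = atan2(-1−1.5, -3−1) = -2.5830
Δθ = wrap(-2.5830 − 1.0472) = 2.6530; ω₁ = Δθ/dt₁ = 1.7687
distance = √((-3−1)² + (-1−1.5)²) = 4.7170; v₂ = distance/dt₂ = 3.1447

ω₁ = 1.7687, v₂ = 3.1447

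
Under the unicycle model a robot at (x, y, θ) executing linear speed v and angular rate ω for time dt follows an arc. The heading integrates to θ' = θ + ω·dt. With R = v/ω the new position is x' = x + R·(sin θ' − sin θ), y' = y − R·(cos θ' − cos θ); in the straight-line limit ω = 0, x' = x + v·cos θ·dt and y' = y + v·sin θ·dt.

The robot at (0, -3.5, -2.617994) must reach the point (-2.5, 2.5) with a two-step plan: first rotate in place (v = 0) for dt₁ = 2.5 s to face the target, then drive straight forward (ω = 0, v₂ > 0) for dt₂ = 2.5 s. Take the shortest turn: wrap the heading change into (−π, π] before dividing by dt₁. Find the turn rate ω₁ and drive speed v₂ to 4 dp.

ω₁ = -0.6798, v₂ = 2.6000

heading to target = atan2(2.5−-3.5, -2.5−0) = 1.9656
Δθ = wrap(1.9656 − -2.6180) = -1.6996; ω₁ = Δθ/dt₁ = -0.6798
distance = √((-2.5−0)² + (2.5−-3.5)²) = 6.5000; v₂ = distance/dt₂ = 2.6000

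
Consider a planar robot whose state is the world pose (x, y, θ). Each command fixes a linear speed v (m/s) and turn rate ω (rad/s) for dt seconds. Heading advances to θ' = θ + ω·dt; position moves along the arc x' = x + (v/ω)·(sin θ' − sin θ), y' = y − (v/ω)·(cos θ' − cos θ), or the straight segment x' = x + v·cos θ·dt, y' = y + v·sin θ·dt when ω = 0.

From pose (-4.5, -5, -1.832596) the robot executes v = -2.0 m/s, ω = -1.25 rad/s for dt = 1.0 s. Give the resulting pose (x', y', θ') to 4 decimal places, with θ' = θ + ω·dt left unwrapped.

(-3.0489, -3.8169, -3.0826)

θ' = -1.8326 + -1.25·1.0 = -3.0826
R = v/ω = -2.0/-1.25 = 1.6000
x' = -4.5 + 1.6000·(sin -3.0826 − sin -1.8326) = -3.0489
y' = -5 − 1.6000·(cos -3.0826 − cos -1.8326) = -3.8169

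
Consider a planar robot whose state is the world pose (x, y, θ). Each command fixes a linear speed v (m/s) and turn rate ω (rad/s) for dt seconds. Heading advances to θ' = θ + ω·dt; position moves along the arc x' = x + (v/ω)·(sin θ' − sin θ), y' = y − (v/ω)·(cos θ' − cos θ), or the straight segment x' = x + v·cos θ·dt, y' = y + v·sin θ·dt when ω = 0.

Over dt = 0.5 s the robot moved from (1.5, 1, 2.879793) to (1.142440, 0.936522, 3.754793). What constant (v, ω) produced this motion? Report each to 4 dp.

Δθ = 3.754793 − 2.879793 = 0.875000
ω = Δθ/dt = 0.875000/0.5 = 1.7500
R = Δx/(sin θ' − sin θ) = 0.4286
v = R·ω = 0.4286·1.7500 = 0.7500

v = 0.7500, ω = 1.7500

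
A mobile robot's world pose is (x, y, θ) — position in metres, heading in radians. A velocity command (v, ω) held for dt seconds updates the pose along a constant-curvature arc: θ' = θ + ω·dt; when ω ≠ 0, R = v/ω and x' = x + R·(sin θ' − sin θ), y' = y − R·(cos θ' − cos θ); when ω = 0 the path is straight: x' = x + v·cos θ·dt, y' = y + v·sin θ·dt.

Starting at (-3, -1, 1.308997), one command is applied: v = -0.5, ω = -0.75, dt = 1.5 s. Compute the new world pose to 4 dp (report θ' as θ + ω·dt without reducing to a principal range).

θ' = 1.3090 + -0.75·1.5 = 0.1840
R = v/ω = -0.5/-0.75 = 0.6667
x' = -3 + 0.6667·(sin 0.1840 − sin 1.3090) = -3.5220
y' = -1 − 0.6667·(cos 0.1840 − cos 1.3090) = -1.4829

(-3.5220, -1.4829, 0.1840)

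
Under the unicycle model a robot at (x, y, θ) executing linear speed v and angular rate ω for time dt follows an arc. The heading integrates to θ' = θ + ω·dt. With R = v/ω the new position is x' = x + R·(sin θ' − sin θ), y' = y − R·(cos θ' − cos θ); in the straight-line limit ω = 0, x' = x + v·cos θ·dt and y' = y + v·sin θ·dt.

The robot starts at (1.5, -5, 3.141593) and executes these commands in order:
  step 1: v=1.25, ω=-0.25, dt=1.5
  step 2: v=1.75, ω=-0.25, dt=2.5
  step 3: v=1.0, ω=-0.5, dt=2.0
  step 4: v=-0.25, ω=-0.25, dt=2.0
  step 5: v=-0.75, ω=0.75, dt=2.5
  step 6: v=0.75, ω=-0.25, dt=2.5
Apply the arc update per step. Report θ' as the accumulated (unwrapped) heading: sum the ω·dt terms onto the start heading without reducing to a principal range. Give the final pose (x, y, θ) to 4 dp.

step 1: θ'=2.7666 (R=-5.0000) → pose (-0.3314, -4.6525, 2.7666)
step 2: θ'=2.1416 (R=-7.0000) → pose (-3.6578, -1.9211, 2.1416)
step 3: θ'=1.1416 (R=-2.0000) → pose (-3.7934, -0.0082, 1.1416)
step 4: θ'=0.6416 (R=1.0000) → pose (-4.1042, -0.3932, 0.6416)
step 5: θ'=2.5166 (R=-1.0000) → pose (-4.0909, -2.0053, 2.5166)
step 6: θ'=1.8916 (R=-3.0000) → pose (-5.1825, -0.5184, 1.8916)

(-5.1825, -0.5184, 1.8916)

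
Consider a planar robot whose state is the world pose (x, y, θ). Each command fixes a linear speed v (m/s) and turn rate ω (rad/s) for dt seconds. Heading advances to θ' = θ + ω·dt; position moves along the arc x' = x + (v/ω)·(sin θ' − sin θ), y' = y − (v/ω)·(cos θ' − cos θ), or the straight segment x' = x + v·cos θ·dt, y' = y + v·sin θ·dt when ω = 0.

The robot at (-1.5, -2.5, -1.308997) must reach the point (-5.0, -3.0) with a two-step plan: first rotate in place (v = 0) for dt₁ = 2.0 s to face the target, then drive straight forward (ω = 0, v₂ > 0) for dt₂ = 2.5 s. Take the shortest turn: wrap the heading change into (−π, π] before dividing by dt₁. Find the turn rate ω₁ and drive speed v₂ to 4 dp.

heading to target = atan2(-3−-2.5, -5−-1.5) = -2.9997
Δθ = wrap(-2.9997 − -1.3090) = -1.6907; ω₁ = Δθ/dt₁ = -0.8453
distance = √((-5−-1.5)² + (-3−-2.5)²) = 3.5355; v₂ = distance/dt₂ = 1.4142

ω₁ = -0.8453, v₂ = 1.4142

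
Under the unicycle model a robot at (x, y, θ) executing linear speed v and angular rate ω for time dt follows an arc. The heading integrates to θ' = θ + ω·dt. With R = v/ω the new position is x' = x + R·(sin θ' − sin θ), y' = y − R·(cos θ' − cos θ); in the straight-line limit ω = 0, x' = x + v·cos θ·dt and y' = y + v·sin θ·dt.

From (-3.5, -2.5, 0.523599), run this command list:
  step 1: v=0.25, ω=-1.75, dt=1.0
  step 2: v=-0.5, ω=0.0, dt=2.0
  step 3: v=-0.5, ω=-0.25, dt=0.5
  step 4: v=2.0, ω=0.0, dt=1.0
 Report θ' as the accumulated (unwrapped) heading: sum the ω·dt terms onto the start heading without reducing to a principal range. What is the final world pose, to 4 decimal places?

step 1: θ'=-1.2264 (R=-0.1429) → pose (-3.2941, -2.5755, -1.2264)
step 2: θ'=-1.2264 (straight) → pose (-3.6317, -1.6342, -1.2264)
step 3: θ'=-1.3514 (R=2.0000) → pose (-3.7012, -1.3942, -1.3514)
step 4: θ'=-1.3514 (straight) → pose (-3.2660, -3.3463, -1.3514)

(-3.2660, -3.3463, -1.3514)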